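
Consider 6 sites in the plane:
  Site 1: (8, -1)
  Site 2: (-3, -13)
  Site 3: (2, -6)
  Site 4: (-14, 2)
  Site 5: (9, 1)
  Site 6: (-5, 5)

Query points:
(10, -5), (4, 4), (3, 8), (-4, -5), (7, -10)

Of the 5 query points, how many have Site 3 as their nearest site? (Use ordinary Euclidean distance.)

2

(10, -5) — d² to each: Site 1:20, Site 2:233, Site 3:65, Site 4:625, Site 5:37, Site 6:325 → nearest is Site 1
(4, 4) — d² to each: Site 1:41, Site 2:338, Site 3:104, Site 4:328, Site 5:34, Site 6:82 → nearest is Site 5
(3, 8) — d² to each: Site 1:106, Site 2:477, Site 3:197, Site 4:325, Site 5:85, Site 6:73 → nearest is Site 6
(-4, -5) — d² to each: Site 1:160, Site 2:65, Site 3:37, Site 4:149, Site 5:205, Site 6:101 → nearest is Site 3
(7, -10) — d² to each: Site 1:82, Site 2:109, Site 3:41, Site 4:585, Site 5:125, Site 6:369 → nearest is Site 3
2 of the 5 points have Site 3 as nearest.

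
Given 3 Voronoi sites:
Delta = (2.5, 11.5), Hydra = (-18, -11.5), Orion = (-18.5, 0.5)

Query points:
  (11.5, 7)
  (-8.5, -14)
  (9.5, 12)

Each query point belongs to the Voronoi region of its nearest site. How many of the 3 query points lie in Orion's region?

(11.5, 7) — d² to each: Delta:101.25, Hydra:1212.5, Orion:942.25 → nearest is Delta
(-8.5, -14) — d² to each: Delta:771.25, Hydra:96.5, Orion:310.25 → nearest is Hydra
(9.5, 12) — d² to each: Delta:49.25, Hydra:1308.5, Orion:916.25 → nearest is Delta
0 of the 3 points have Orion as nearest.

0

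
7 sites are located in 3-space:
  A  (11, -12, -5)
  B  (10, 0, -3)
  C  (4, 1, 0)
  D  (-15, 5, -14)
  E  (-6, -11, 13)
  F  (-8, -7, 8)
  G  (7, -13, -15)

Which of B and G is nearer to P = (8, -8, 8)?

Compare squared distances:
|PB|² = (8−10)² + (-8−0)² + (8−(-3))² = 4 + 64 + 121 = 189
|PG|² = (8−7)² + (-8−(-13))² + (8−(-15))² = 1 + 25 + 529 = 555
189 < 555, so B is closer.

B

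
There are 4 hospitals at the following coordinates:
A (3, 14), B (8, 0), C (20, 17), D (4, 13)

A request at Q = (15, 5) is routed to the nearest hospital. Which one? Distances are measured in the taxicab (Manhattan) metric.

B

d(Q,A) = |15−3| + |5−14| = 12 + 9 = 21
d(Q,B) = |15−8| + |5−0| = 7 + 5 = 12
d(Q,C) = |15−20| + |5−17| = 5 + 12 = 17
d(Q,D) = |15−4| + |5−13| = 11 + 8 = 19
Minimum is at B.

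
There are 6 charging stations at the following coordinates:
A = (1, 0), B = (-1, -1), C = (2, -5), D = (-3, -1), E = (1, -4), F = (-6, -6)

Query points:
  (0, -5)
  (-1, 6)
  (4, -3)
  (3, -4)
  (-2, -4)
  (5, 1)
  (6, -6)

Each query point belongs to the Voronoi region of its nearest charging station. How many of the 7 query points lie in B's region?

(0, -5) — d² to each: A:26, B:17, C:4, D:25, E:2, F:37 → nearest is E
(-1, 6) — d² to each: A:40, B:49, C:130, D:53, E:104, F:169 → nearest is A
(4, -3) — d² to each: A:18, B:29, C:8, D:53, E:10, F:109 → nearest is C
(3, -4) — d² to each: A:20, B:25, C:2, D:45, E:4, F:85 → nearest is C
(-2, -4) — d² to each: A:25, B:10, C:17, D:10, E:9, F:20 → nearest is E
(5, 1) — d² to each: A:17, B:40, C:45, D:68, E:41, F:170 → nearest is A
(6, -6) — d² to each: A:61, B:74, C:17, D:106, E:29, F:144 → nearest is C
0 of the 7 points have B as nearest.

0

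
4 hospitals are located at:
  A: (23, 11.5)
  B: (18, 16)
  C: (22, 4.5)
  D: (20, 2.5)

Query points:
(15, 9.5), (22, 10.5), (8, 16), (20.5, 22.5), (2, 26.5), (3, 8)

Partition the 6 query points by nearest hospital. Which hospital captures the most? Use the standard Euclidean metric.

B

(15, 9.5) — d² to each: A:68, B:51.25, C:74, D:74 → nearest is B
(22, 10.5) — d² to each: A:2, B:46.25, C:36, D:68 → nearest is A
(8, 16) — d² to each: A:245.25, B:100, C:328.25, D:326.25 → nearest is B
(20.5, 22.5) — d² to each: A:127.25, B:48.5, C:326.25, D:400.25 → nearest is B
(2, 26.5) — d² to each: A:666, B:366.25, C:884, D:900 → nearest is B
(3, 8) — d² to each: A:412.25, B:289, C:373.25, D:319.25 → nearest is B
Tally — A:1, B:5. B captures the most (5).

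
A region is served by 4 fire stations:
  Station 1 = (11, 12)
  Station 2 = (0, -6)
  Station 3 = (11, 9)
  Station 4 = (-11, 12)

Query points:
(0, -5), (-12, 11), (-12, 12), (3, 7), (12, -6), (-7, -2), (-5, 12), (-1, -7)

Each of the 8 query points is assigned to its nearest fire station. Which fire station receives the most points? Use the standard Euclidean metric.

(0, -5) — d² to each: Station 1:410, Station 2:1, Station 3:317, Station 4:410 → nearest is Station 2
(-12, 11) — d² to each: Station 1:530, Station 2:433, Station 3:533, Station 4:2 → nearest is Station 4
(-12, 12) — d² to each: Station 1:529, Station 2:468, Station 3:538, Station 4:1 → nearest is Station 4
(3, 7) — d² to each: Station 1:89, Station 2:178, Station 3:68, Station 4:221 → nearest is Station 3
(12, -6) — d² to each: Station 1:325, Station 2:144, Station 3:226, Station 4:853 → nearest is Station 2
(-7, -2) — d² to each: Station 1:520, Station 2:65, Station 3:445, Station 4:212 → nearest is Station 2
(-5, 12) — d² to each: Station 1:256, Station 2:349, Station 3:265, Station 4:36 → nearest is Station 4
(-1, -7) — d² to each: Station 1:505, Station 2:2, Station 3:400, Station 4:461 → nearest is Station 2
Tally — Station 2:4, Station 3:1, Station 4:3. Station 2 captures the most (4).

Station 2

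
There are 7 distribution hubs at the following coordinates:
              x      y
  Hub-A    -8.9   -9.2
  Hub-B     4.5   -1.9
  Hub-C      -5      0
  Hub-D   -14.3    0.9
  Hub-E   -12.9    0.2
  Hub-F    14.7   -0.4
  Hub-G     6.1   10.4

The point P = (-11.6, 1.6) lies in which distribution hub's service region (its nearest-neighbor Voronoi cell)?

Since √ is increasing, it suffices to compare squared distances:
d²(P, Hub-A) = (-11.6−(-8.9))² + (1.6−(-9.2))² = 7.29 + 116.64 = 123.93
d²(P, Hub-B) = (-11.6−4.5)² + (1.6−(-1.9))² = 259.21 + 12.25 = 271.46
d²(P, Hub-C) = (-11.6−(-5))² + (1.6−0)² = 43.56 + 2.56 = 46.12
d²(P, Hub-D) = (-11.6−(-14.3))² + (1.6−0.9)² = 7.29 + 0.49 = 7.78
d²(P, Hub-E) = (-11.6−(-12.9))² + (1.6−0.2)² = 1.69 + 1.96 = 3.65
d²(P, Hub-F) = (-11.6−14.7)² + (1.6−(-0.4))² = 691.69 + 4 = 695.69
d²(P, Hub-G) = (-11.6−6.1)² + (1.6−10.4)² = 313.29 + 77.44 = 390.73
The smallest is to Hub-E, so P lies in the Voronoi region of Hub-E.

Hub-E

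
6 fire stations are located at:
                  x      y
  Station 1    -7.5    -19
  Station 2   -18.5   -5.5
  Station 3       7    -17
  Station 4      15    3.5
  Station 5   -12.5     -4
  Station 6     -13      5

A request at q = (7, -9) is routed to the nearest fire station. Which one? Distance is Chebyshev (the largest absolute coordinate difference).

Station 3

d(q, Station 1) = max(14.5, 10) = 14.5
d(q, Station 2) = max(25.5, 3.5) = 25.5
d(q, Station 3) = max(0, 8) = 8
d(q, Station 4) = max(8, 12.5) = 12.5
d(q, Station 5) = max(19.5, 5) = 19.5
d(q, Station 6) = max(20, 14) = 20
Minimum is at Station 3.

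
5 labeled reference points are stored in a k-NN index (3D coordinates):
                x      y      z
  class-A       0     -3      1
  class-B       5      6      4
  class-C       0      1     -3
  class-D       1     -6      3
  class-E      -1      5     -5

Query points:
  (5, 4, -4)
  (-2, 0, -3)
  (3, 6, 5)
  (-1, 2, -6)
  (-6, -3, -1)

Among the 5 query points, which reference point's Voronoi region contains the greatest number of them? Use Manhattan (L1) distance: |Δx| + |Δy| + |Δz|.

(5, 4, -4) — d to each: class-A:17, class-B:10, class-C:9, class-D:21, class-E:8 → nearest is class-E
(-2, 0, -3) — d to each: class-A:9, class-B:20, class-C:3, class-D:15, class-E:8 → nearest is class-C
(3, 6, 5) — d to each: class-A:16, class-B:3, class-C:16, class-D:16, class-E:15 → nearest is class-B
(-1, 2, -6) — d to each: class-A:13, class-B:20, class-C:5, class-D:19, class-E:4 → nearest is class-E
(-6, -3, -1) — d to each: class-A:8, class-B:25, class-C:12, class-D:14, class-E:17 → nearest is class-A
Tally — class-A:1, class-B:1, class-C:1, class-E:2. class-E captures the most (2).

class-E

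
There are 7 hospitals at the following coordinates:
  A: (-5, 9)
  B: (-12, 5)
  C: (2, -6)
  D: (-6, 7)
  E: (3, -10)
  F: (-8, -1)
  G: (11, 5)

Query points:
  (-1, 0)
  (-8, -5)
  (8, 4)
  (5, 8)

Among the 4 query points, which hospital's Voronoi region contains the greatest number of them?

(-1, 0) — d² to each: A:97, B:146, C:45, D:74, E:116, F:50, G:169 → nearest is C
(-8, -5) — d² to each: A:205, B:116, C:101, D:148, E:146, F:16, G:461 → nearest is F
(8, 4) — d² to each: A:194, B:401, C:136, D:205, E:221, F:281, G:10 → nearest is G
(5, 8) — d² to each: A:101, B:298, C:205, D:122, E:328, F:250, G:45 → nearest is G
Tally — C:1, F:1, G:2. G captures the most (2).

G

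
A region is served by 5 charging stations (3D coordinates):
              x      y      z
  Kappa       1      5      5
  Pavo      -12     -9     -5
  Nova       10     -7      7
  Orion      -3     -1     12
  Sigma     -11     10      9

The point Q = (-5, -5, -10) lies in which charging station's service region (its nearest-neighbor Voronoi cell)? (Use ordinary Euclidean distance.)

Pavo

Compare squared distances (the ordering matches that of the actual distances):
d²(Q, Kappa) = (-5−1)² + (-5−5)² + (-10−5)² = 36 + 100 + 225 = 361
d²(Q, Pavo) = (-5−(-12))² + (-5−(-9))² + (-10−(-5))² = 49 + 16 + 25 = 90
d²(Q, Nova) = (-5−10)² + (-5−(-7))² + (-10−7)² = 225 + 4 + 289 = 518
d²(Q, Orion) = (-5−(-3))² + (-5−(-1))² + (-10−12)² = 4 + 16 + 484 = 504
d²(Q, Sigma) = (-5−(-11))² + (-5−10)² + (-10−9)² = 36 + 225 + 361 = 622
The smallest is to Pavo, so Q lies in the Voronoi region of Pavo.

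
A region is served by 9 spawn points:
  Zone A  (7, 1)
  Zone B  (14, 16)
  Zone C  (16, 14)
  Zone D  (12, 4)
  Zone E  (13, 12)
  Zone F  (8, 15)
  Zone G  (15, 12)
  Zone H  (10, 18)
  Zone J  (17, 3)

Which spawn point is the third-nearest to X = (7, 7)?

Since √ is increasing, it suffices to compare squared distances:
d²(X, Zone A) = 0 + 36 = 36
d²(X, Zone B) = 49 + 81 = 130
d²(X, Zone C) = 81 + 49 = 130
d²(X, Zone D) = 25 + 9 = 34
d²(X, Zone E) = 36 + 25 = 61
d²(X, Zone F) = 1 + 64 = 65
d²(X, Zone G) = 64 + 25 = 89
d²(X, Zone H) = 9 + 121 = 130
d²(X, Zone J) = 100 + 16 = 116
Sorted ascending: Zone D, Zone A, Zone E, Zone F, … — the third-nearest is Zone E.

Zone E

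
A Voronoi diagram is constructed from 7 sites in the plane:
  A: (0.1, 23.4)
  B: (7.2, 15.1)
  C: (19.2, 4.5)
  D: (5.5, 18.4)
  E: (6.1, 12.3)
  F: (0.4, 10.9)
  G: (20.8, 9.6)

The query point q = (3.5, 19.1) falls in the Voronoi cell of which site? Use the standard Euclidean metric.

D

Squared Euclidean distances:
|qA|² = (3.5−0.1)² + (19.1−23.4)² = 11.56 + 18.49 = 30.05
|qB|² = (3.5−7.2)² + (19.1−15.1)² = 13.69 + 16 = 29.69
|qC|² = (3.5−19.2)² + (19.1−4.5)² = 246.49 + 213.16 = 459.65
|qD|² = (3.5−5.5)² + (19.1−18.4)² = 4 + 0.49 = 4.49
|qE|² = (3.5−6.1)² + (19.1−12.3)² = 6.76 + 46.24 = 53
|qF|² = (3.5−0.4)² + (19.1−10.9)² = 9.61 + 67.24 = 76.85
|qG|² = (3.5−20.8)² + (19.1−9.6)² = 299.29 + 90.25 = 389.54
The smallest is to D, so q lies in the Voronoi region of D.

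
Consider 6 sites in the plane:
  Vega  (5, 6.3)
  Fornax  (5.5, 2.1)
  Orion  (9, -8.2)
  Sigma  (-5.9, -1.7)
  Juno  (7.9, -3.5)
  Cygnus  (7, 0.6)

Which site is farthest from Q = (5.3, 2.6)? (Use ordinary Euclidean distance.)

Compare squared distances (the ordering matches that of the actual distances):
d²(Q, Vega) = (5.3−5)² + (2.6−6.3)² = 0.09 + 13.69 = 13.78
d²(Q, Fornax) = (5.3−5.5)² + (2.6−2.1)² = 0.04 + 0.25 = 0.29
d²(Q, Orion) = (5.3−9)² + (2.6−(-8.2))² = 13.69 + 116.64 = 130.33
d²(Q, Sigma) = (5.3−(-5.9))² + (2.6−(-1.7))² = 125.44 + 18.49 = 143.93
d²(Q, Juno) = (5.3−7.9)² + (2.6−(-3.5))² = 6.76 + 37.21 = 43.97
d²(Q, Cygnus) = (5.3−7)² + (2.6−0.6)² = 2.89 + 4 = 6.89
The largest is to Sigma.

Sigma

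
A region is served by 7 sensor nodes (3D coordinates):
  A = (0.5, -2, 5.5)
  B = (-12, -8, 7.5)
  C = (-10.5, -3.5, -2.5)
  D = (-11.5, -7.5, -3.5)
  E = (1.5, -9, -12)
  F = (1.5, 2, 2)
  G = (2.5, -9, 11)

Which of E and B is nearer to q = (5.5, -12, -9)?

E

Compare squared distances:
|qE|² = (5.5−1.5)² + (-12−(-9))² + (-9−(-12))² = 16 + 9 + 9 = 34
|qB|² = (5.5−(-12))² + (-12−(-8))² + (-9−7.5)² = 306.25 + 16 + 272.25 = 594.5
34 < 594.5, so E is closer.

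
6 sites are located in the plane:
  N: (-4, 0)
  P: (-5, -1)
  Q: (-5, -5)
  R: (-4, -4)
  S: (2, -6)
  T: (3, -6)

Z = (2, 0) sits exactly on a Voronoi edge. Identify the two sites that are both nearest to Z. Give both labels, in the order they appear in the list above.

Squared distances from Z to each site:
|ZN|² = 36 + 0 = 36
|ZP|² = 49 + 1 = 50
|ZQ|² = 49 + 25 = 74
|ZR|² = 36 + 16 = 52
|ZS|² = 0 + 36 = 36
|ZT|² = 1 + 36 = 37
Z is equidistant from N and S (both at squared distance 36), and every other site is strictly farther — so Z lies on the N–S Voronoi edge.

N and S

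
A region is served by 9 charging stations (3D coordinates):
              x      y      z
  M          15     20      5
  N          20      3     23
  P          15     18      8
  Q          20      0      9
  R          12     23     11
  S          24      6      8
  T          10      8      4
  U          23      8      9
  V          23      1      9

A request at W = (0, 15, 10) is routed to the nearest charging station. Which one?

T

Compare squared distances (the ordering matches that of the actual distances):
|WM|² = (0−15)² + (15−20)² + (10−5)² = 225 + 25 + 25 = 275
|WN|² = (0−20)² + (15−3)² + (10−23)² = 400 + 144 + 169 = 713
|WP|² = (0−15)² + (15−18)² + (10−8)² = 225 + 9 + 4 = 238
|WQ|² = (0−20)² + (15−0)² + (10−9)² = 400 + 225 + 1 = 626
|WR|² = (0−12)² + (15−23)² + (10−11)² = 144 + 64 + 1 = 209
|WS|² = (0−24)² + (15−6)² + (10−8)² = 576 + 81 + 4 = 661
|WT|² = (0−10)² + (15−8)² + (10−4)² = 100 + 49 + 36 = 185
|WU|² = (0−23)² + (15−8)² + (10−9)² = 529 + 49 + 1 = 579
|WV|² = (0−23)² + (15−1)² + (10−9)² = 529 + 196 + 1 = 726
Minimum is at T.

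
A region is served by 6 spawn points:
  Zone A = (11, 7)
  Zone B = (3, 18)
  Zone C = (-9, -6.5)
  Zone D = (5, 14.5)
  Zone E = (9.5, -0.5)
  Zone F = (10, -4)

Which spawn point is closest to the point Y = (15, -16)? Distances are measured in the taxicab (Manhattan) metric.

Zone F

d(Y, Zone A) = |15−11| + |-16−7| = 4 + 23 = 27
d(Y, Zone B) = |15−3| + |-16−18| = 12 + 34 = 46
d(Y, Zone C) = |15−(-9)| + |-16−(-6.5)| = 24 + 9.5 = 33.5
d(Y, Zone D) = |15−5| + |-16−14.5| = 10 + 30.5 = 40.5
d(Y, Zone E) = |15−9.5| + |-16−(-0.5)| = 5.5 + 15.5 = 21
d(Y, Zone F) = |15−10| + |-16−(-4)| = 5 + 12 = 17
Zone F is nearest.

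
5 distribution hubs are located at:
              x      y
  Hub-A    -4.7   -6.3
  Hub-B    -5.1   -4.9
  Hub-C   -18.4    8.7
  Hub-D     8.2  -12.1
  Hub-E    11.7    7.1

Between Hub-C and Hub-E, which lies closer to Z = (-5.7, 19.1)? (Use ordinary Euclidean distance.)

Compare squared distances:
d²(Z, Hub-C) = (-5.7−(-18.4))² + (19.1−8.7)² = 161.29 + 108.16 = 269.45
d²(Z, Hub-E) = (-5.7−11.7)² + (19.1−7.1)² = 302.76 + 144 = 446.76
269.45 < 446.76, so Hub-C is closer.

Hub-C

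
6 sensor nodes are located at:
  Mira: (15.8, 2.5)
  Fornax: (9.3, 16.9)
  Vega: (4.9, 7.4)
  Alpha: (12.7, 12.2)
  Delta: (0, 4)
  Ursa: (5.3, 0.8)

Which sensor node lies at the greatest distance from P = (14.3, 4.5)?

Delta

Compare squared distances (the ordering matches that of the actual distances):
d²(P, Mira) = (14.3−15.8)² + (4.5−2.5)² = 2.25 + 4 = 6.25
d²(P, Fornax) = (14.3−9.3)² + (4.5−16.9)² = 25 + 153.76 = 178.76
d²(P, Vega) = (14.3−4.9)² + (4.5−7.4)² = 88.36 + 8.41 = 96.77
d²(P, Alpha) = (14.3−12.7)² + (4.5−12.2)² = 2.56 + 59.29 = 61.85
d²(P, Delta) = (14.3−0)² + (4.5−4)² = 204.49 + 0.25 = 204.74
d²(P, Ursa) = (14.3−5.3)² + (4.5−0.8)² = 81 + 13.69 = 94.69
The largest is to Delta.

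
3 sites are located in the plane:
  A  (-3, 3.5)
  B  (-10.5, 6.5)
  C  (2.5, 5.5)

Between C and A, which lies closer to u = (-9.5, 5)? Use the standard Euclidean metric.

Compare squared distances:
|uC|² = (-9.5−2.5)² + (5−5.5)² = 144 + 0.25 = 144.25
|uA|² = (-9.5−(-3))² + (5−3.5)² = 42.25 + 2.25 = 44.5
144.25 > 44.5, so A is closer.

A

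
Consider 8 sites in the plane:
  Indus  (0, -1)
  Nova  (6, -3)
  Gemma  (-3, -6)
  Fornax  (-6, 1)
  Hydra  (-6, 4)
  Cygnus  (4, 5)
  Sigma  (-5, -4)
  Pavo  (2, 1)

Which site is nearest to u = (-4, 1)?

Fornax

Compare squared distances (the ordering matches that of the actual distances):
d²(u, Indus) = 16 + 4 = 20
d²(u, Nova) = 100 + 16 = 116
d²(u, Gemma) = 1 + 49 = 50
d²(u, Fornax) = 4 + 0 = 4
d²(u, Hydra) = 4 + 9 = 13
d²(u, Cygnus) = 64 + 16 = 80
d²(u, Sigma) = 1 + 25 = 26
d²(u, Pavo) = 36 + 0 = 36
The smallest is to Fornax, so u lies in the Voronoi region of Fornax.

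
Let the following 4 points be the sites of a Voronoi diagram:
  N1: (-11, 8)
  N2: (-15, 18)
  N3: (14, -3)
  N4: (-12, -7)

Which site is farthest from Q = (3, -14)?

Compare squared distances (the ordering matches that of the actual distances):
|QN1|² = (3−(-11))² + (-14−8)² = 196 + 484 = 680
|QN2|² = (3−(-15))² + (-14−18)² = 324 + 1024 = 1348
|QN3|² = (3−14)² + (-14−(-3))² = 121 + 121 = 242
|QN4|² = (3−(-12))² + (-14−(-7))² = 225 + 49 = 274
The largest is to N2.

N2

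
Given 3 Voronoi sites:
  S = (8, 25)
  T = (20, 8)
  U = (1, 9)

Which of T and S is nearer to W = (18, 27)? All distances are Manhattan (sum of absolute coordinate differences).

S

d(W,T) = |18−20| + |27−8| = 2 + 19 = 21
d(W,S) = |18−8| + |27−25| = 10 + 2 = 12
21 > 12, so S is closer.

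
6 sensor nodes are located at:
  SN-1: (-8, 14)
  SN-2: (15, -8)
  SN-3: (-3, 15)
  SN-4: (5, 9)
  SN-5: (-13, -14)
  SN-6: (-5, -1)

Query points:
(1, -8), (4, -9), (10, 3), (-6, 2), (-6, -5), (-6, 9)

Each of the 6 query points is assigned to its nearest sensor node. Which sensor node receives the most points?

(1, -8) — d² to each: SN-1:565, SN-2:196, SN-3:545, SN-4:305, SN-5:232, SN-6:85 → nearest is SN-6
(4, -9) — d² to each: SN-1:673, SN-2:122, SN-3:625, SN-4:325, SN-5:314, SN-6:145 → nearest is SN-2
(10, 3) — d² to each: SN-1:445, SN-2:146, SN-3:313, SN-4:61, SN-5:818, SN-6:241 → nearest is SN-4
(-6, 2) — d² to each: SN-1:148, SN-2:541, SN-3:178, SN-4:170, SN-5:305, SN-6:10 → nearest is SN-6
(-6, -5) — d² to each: SN-1:365, SN-2:450, SN-3:409, SN-4:317, SN-5:130, SN-6:17 → nearest is SN-6
(-6, 9) — d² to each: SN-1:29, SN-2:730, SN-3:45, SN-4:121, SN-5:578, SN-6:101 → nearest is SN-1
Tally — SN-1:1, SN-2:1, SN-4:1, SN-6:3. SN-6 captures the most (3).

SN-6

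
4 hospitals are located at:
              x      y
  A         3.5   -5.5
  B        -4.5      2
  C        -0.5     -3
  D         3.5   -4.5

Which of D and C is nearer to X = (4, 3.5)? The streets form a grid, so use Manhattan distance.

D

d(X,D) = |4−3.5| + |3.5−(-4.5)| = 0.5 + 8 = 8.5
d(X,C) = |4−(-0.5)| + |3.5−(-3)| = 4.5 + 6.5 = 11
8.5 < 11, so D is closer.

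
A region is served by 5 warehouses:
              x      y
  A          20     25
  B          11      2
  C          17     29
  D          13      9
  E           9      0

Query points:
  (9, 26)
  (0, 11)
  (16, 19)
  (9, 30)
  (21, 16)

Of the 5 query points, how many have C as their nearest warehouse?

2

(9, 26) — d² to each: A:122, B:580, C:73, D:305, E:676 → nearest is C
(0, 11) — d² to each: A:596, B:202, C:613, D:173, E:202 → nearest is D
(16, 19) — d² to each: A:52, B:314, C:101, D:109, E:410 → nearest is A
(9, 30) — d² to each: A:146, B:788, C:65, D:457, E:900 → nearest is C
(21, 16) — d² to each: A:82, B:296, C:185, D:113, E:400 → nearest is A
2 of the 5 points have C as nearest.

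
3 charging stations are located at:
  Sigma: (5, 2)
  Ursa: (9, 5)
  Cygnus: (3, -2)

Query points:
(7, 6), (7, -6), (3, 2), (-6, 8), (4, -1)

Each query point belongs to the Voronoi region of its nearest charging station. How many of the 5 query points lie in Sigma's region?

2

(7, 6) — d² to each: Sigma:20, Ursa:5, Cygnus:80 → nearest is Ursa
(7, -6) — d² to each: Sigma:68, Ursa:125, Cygnus:32 → nearest is Cygnus
(3, 2) — d² to each: Sigma:4, Ursa:45, Cygnus:16 → nearest is Sigma
(-6, 8) — d² to each: Sigma:157, Ursa:234, Cygnus:181 → nearest is Sigma
(4, -1) — d² to each: Sigma:10, Ursa:61, Cygnus:2 → nearest is Cygnus
2 of the 5 points have Sigma as nearest.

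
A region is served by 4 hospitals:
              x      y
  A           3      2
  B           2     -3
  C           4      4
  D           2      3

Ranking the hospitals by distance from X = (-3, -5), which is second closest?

Squared Euclidean distances:
|XA|² = 36 + 49 = 85
|XB|² = 25 + 4 = 29
|XC|² = 49 + 81 = 130
|XD|² = 25 + 64 = 89
Sorted ascending: B, A, D, … — the second-nearest is A.

A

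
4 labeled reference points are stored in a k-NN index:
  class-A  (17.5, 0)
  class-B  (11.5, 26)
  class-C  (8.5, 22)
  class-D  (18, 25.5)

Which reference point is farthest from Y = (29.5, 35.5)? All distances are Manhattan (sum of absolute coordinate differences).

class-A

d(Y, class-A) = 12 + 35.5 = 47.5
d(Y, class-B) = 18 + 9.5 = 27.5
d(Y, class-C) = 21 + 13.5 = 34.5
d(Y, class-D) = 11.5 + 10 = 21.5
The largest is to class-A.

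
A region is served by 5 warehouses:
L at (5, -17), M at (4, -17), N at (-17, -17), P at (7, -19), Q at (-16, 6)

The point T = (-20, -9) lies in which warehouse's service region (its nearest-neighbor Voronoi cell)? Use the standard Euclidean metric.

Since √ is increasing, it suffices to compare squared distances:
|TL|² = (-20−5)² + (-9−(-17))² = 625 + 64 = 689
|TM|² = (-20−4)² + (-9−(-17))² = 576 + 64 = 640
|TN|² = (-20−(-17))² + (-9−(-17))² = 9 + 64 = 73
|TP|² = (-20−7)² + (-9−(-19))² = 729 + 100 = 829
|TQ|² = (-20−(-16))² + (-9−6)² = 16 + 225 = 241
N is nearest.

N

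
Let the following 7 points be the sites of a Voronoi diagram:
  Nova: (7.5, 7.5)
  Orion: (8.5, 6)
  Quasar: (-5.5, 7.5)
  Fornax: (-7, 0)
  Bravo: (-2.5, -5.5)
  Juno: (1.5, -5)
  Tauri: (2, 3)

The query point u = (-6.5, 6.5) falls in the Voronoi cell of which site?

Squared Euclidean distances:
d²(u, Nova) = (-6.5−7.5)² + (6.5−7.5)² = 196 + 1 = 197
d²(u, Orion) = (-6.5−8.5)² + (6.5−6)² = 225 + 0.25 = 225.25
d²(u, Quasar) = (-6.5−(-5.5))² + (6.5−7.5)² = 1 + 1 = 2
d²(u, Fornax) = (-6.5−(-7))² + (6.5−0)² = 0.25 + 42.25 = 42.5
d²(u, Bravo) = (-6.5−(-2.5))² + (6.5−(-5.5))² = 16 + 144 = 160
d²(u, Juno) = (-6.5−1.5)² + (6.5−(-5))² = 64 + 132.25 = 196.25
d²(u, Tauri) = (-6.5−2)² + (6.5−3)² = 72.25 + 12.25 = 84.5
Quasar is nearest.

Quasar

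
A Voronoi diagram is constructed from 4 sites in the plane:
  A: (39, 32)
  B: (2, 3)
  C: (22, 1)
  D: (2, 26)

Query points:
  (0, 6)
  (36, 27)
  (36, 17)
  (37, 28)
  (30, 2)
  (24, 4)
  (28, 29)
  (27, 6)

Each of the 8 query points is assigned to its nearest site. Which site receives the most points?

(0, 6) — d² to each: A:2197, B:13, C:509, D:404 → nearest is B
(36, 27) — d² to each: A:34, B:1732, C:872, D:1157 → nearest is A
(36, 17) — d² to each: A:234, B:1352, C:452, D:1237 → nearest is A
(37, 28) — d² to each: A:20, B:1850, C:954, D:1229 → nearest is A
(30, 2) — d² to each: A:981, B:785, C:65, D:1360 → nearest is C
(24, 4) — d² to each: A:1009, B:485, C:13, D:968 → nearest is C
(28, 29) — d² to each: A:130, B:1352, C:820, D:685 → nearest is A
(27, 6) — d² to each: A:820, B:634, C:50, D:1025 → nearest is C
Tally — A:4, B:1, C:3. A captures the most (4).

A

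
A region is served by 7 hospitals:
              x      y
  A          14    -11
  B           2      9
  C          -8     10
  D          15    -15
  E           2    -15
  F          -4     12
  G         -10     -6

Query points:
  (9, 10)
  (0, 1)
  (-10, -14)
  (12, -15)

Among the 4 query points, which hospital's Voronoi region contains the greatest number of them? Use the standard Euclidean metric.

(9, 10) — d² to each: A:466, B:50, C:289, D:661, E:674, F:173, G:617 → nearest is B
(0, 1) — d² to each: A:340, B:68, C:145, D:481, E:260, F:137, G:149 → nearest is B
(-10, -14) — d² to each: A:585, B:673, C:580, D:626, E:145, F:712, G:64 → nearest is G
(12, -15) — d² to each: A:20, B:676, C:1025, D:9, E:100, F:985, G:565 → nearest is D
Tally — B:2, D:1, G:1. B captures the most (2).

B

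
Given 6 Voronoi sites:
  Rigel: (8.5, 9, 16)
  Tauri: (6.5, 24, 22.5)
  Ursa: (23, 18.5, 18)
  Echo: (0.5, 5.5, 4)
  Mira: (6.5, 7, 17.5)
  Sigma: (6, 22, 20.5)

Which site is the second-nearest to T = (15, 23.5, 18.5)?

Tauri

Squared Euclidean distances:
d²(T, Rigel) = 42.25 + 210.25 + 6.25 = 258.75
d²(T, Tauri) = 72.25 + 0.25 + 16 = 88.5
d²(T, Ursa) = 64 + 25 + 0.25 = 89.25
d²(T, Echo) = 210.25 + 324 + 210.25 = 744.5
d²(T, Mira) = 72.25 + 272.25 + 1 = 345.5
d²(T, Sigma) = 81 + 2.25 + 4 = 87.25
Sorted ascending: Sigma, Tauri, Ursa, … — the second-nearest is Tauri.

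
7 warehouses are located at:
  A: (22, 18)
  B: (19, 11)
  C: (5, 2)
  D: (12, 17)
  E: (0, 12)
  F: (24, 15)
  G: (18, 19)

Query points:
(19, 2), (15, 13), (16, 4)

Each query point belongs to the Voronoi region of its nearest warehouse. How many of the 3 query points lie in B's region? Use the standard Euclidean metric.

(19, 2) — d² to each: A:265, B:81, C:196, D:274, E:461, F:194, G:290 → nearest is B
(15, 13) — d² to each: A:74, B:20, C:221, D:25, E:226, F:85, G:45 → nearest is B
(16, 4) — d² to each: A:232, B:58, C:125, D:185, E:320, F:185, G:229 → nearest is B
3 of the 3 points have B as nearest.

3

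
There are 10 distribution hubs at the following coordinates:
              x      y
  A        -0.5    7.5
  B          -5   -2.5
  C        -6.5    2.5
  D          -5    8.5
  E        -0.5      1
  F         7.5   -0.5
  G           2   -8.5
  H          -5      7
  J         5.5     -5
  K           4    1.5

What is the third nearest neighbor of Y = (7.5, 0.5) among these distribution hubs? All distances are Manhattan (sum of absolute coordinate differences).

d(Y,A) = |7.5−(-0.5)| + |0.5−7.5| = 8 + 7 = 15
d(Y,B) = |7.5−(-5)| + |0.5−(-2.5)| = 12.5 + 3 = 15.5
d(Y,C) = |7.5−(-6.5)| + |0.5−2.5| = 14 + 2 = 16
d(Y,D) = |7.5−(-5)| + |0.5−8.5| = 12.5 + 8 = 20.5
d(Y,E) = |7.5−(-0.5)| + |0.5−1| = 8 + 0.5 = 8.5
d(Y,F) = |7.5−7.5| + |0.5−(-0.5)| = 0 + 1 = 1
d(Y,G) = |7.5−2| + |0.5−(-8.5)| = 5.5 + 9 = 14.5
d(Y,H) = |7.5−(-5)| + |0.5−7| = 12.5 + 6.5 = 19
d(Y,J) = |7.5−5.5| + |0.5−(-5)| = 2 + 5.5 = 7.5
d(Y,K) = |7.5−4| + |0.5−1.5| = 3.5 + 1 = 4.5
Sorted ascending: F, K, J, E, … — the third-nearest is J.

J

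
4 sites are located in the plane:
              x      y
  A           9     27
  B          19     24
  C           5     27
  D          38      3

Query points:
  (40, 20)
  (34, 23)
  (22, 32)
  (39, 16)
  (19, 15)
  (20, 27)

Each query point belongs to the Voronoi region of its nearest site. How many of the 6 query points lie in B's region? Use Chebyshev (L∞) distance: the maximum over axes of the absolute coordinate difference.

(40, 20) — d to each: A:31, B:21, C:35, D:17 → nearest is D
(34, 23) — d to each: A:25, B:15, C:29, D:20 → nearest is B
(22, 32) — d to each: A:13, B:8, C:17, D:29 → nearest is B
(39, 16) — d to each: A:30, B:20, C:34, D:13 → nearest is D
(19, 15) — d to each: A:12, B:9, C:14, D:19 → nearest is B
(20, 27) — d to each: A:11, B:3, C:15, D:24 → nearest is B
4 of the 6 points have B as nearest.

4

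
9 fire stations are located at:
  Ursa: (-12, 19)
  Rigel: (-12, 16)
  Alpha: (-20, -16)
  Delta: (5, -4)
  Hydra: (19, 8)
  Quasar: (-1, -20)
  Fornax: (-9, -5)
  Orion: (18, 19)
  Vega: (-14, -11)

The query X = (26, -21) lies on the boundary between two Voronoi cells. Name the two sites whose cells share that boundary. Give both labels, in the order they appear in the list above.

Squared distances from X to each site:
d²(X, Ursa) = (26−(-12))² + (-21−19)² = 1444 + 1600 = 3044
d²(X, Rigel) = (26−(-12))² + (-21−16)² = 1444 + 1369 = 2813
d²(X, Alpha) = (26−(-20))² + (-21−(-16))² = 2116 + 25 = 2141
d²(X, Delta) = (26−5)² + (-21−(-4))² = 441 + 289 = 730
d²(X, Hydra) = (26−19)² + (-21−8)² = 49 + 841 = 890
d²(X, Quasar) = (26−(-1))² + (-21−(-20))² = 729 + 1 = 730
d²(X, Fornax) = (26−(-9))² + (-21−(-5))² = 1225 + 256 = 1481
d²(X, Orion) = (26−18)² + (-21−19)² = 64 + 1600 = 1664
d²(X, Vega) = (26−(-14))² + (-21−(-11))² = 1600 + 100 = 1700
X is equidistant from Delta and Quasar (both at squared distance 730), and every other site is strictly farther — so X lies on the Delta–Quasar Voronoi edge.

Delta and Quasar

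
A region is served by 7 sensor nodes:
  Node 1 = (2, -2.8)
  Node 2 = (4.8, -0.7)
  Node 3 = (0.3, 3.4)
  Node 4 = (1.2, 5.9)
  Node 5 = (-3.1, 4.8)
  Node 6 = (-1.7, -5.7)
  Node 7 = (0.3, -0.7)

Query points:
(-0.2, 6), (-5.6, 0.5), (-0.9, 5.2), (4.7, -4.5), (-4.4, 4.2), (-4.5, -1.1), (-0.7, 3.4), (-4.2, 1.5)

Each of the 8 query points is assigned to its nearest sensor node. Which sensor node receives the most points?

Node 5

(-0.2, 6) — d² to each: Node 1:82.28, Node 2:69.89, Node 3:7.01, Node 4:1.97, Node 5:9.85, Node 6:139.14, Node 7:45.14 → nearest is Node 4
(-5.6, 0.5) — d² to each: Node 1:68.65, Node 2:109.6, Node 3:43.22, Node 4:75.4, Node 5:24.74, Node 6:53.65, Node 7:36.25 → nearest is Node 5
(-0.9, 5.2) — d² to each: Node 1:72.41, Node 2:67.3, Node 3:4.68, Node 4:4.9, Node 5:5, Node 6:119.45, Node 7:36.25 → nearest is Node 3
(4.7, -4.5) — d² to each: Node 1:10.18, Node 2:14.45, Node 3:81.77, Node 4:120.41, Node 5:147.33, Node 6:42.4, Node 7:33.8 → nearest is Node 1
(-4.4, 4.2) — d² to each: Node 1:89.96, Node 2:108.65, Node 3:22.73, Node 4:34.25, Node 5:2.05, Node 6:105.3, Node 7:46.1 → nearest is Node 5
(-4.5, -1.1) — d² to each: Node 1:45.14, Node 2:86.65, Node 3:43.29, Node 4:81.49, Node 5:36.77, Node 6:29, Node 7:23.2 → nearest is Node 7
(-0.7, 3.4) — d² to each: Node 1:45.73, Node 2:47.06, Node 3:1, Node 4:9.86, Node 5:7.72, Node 6:83.81, Node 7:17.81 → nearest is Node 3
(-4.2, 1.5) — d² to each: Node 1:56.93, Node 2:85.84, Node 3:23.86, Node 4:48.52, Node 5:12.1, Node 6:58.09, Node 7:25.09 → nearest is Node 5
Tally — Node 1:1, Node 3:2, Node 4:1, Node 5:3, Node 7:1. Node 5 captures the most (3).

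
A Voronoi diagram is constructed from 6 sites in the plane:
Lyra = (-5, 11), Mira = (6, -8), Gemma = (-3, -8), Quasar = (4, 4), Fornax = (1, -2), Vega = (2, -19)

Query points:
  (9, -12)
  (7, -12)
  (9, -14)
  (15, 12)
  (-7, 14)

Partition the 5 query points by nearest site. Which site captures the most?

Mira

(9, -12) — d² to each: Lyra:725, Mira:25, Gemma:160, Quasar:281, Fornax:164, Vega:98 → nearest is Mira
(7, -12) — d² to each: Lyra:673, Mira:17, Gemma:116, Quasar:265, Fornax:136, Vega:74 → nearest is Mira
(9, -14) — d² to each: Lyra:821, Mira:45, Gemma:180, Quasar:349, Fornax:208, Vega:74 → nearest is Mira
(15, 12) — d² to each: Lyra:401, Mira:481, Gemma:724, Quasar:185, Fornax:392, Vega:1130 → nearest is Quasar
(-7, 14) — d² to each: Lyra:13, Mira:653, Gemma:500, Quasar:221, Fornax:320, Vega:1170 → nearest is Lyra
Tally — Lyra:1, Mira:3, Quasar:1. Mira captures the most (3).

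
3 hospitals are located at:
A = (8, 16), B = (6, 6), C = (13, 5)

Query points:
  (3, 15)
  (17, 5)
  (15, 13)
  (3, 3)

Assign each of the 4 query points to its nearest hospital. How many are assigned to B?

(3, 15) — d² to each: A:26, B:90, C:200 → nearest is A
(17, 5) — d² to each: A:202, B:122, C:16 → nearest is C
(15, 13) — d² to each: A:58, B:130, C:68 → nearest is A
(3, 3) — d² to each: A:194, B:18, C:104 → nearest is B
1 of the 4 points has B as nearest.

1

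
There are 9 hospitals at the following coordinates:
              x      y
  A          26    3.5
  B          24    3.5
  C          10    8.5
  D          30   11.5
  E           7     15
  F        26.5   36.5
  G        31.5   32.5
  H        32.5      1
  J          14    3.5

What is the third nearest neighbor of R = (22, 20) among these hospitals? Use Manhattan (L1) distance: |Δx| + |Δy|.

d(R,A) = 4 + 16.5 = 20.5
d(R,B) = 2 + 16.5 = 18.5
d(R,C) = 12 + 11.5 = 23.5
d(R,D) = 8 + 8.5 = 16.5
d(R,E) = 15 + 5 = 20
d(R,F) = 4.5 + 16.5 = 21
d(R,G) = 9.5 + 12.5 = 22
d(R,H) = 10.5 + 19 = 29.5
d(R,J) = 8 + 16.5 = 24.5
Sorted ascending: D, B, E, A, … — the third-nearest is E.

E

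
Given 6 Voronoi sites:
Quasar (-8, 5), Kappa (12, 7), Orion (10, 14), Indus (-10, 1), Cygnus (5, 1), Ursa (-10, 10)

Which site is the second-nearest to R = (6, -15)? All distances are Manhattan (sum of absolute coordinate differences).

Kappa

d(R, Quasar) = |6−(-8)| + |-15−5| = 14 + 20 = 34
d(R, Kappa) = |6−12| + |-15−7| = 6 + 22 = 28
d(R, Orion) = |6−10| + |-15−14| = 4 + 29 = 33
d(R, Indus) = |6−(-10)| + |-15−1| = 16 + 16 = 32
d(R, Cygnus) = |6−5| + |-15−1| = 1 + 16 = 17
d(R, Ursa) = |6−(-10)| + |-15−10| = 16 + 25 = 41
Sorted ascending: Cygnus, Kappa, Indus, … — the second-nearest is Kappa.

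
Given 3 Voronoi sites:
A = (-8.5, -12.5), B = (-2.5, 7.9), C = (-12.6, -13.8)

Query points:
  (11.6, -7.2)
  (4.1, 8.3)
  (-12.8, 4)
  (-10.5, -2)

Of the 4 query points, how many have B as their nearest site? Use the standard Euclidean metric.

(11.6, -7.2) — d² to each: A:432.1, B:426.82, C:629.2 → nearest is B
(4.1, 8.3) — d² to each: A:591.4, B:43.72, C:767.3 → nearest is B
(-12.8, 4) — d² to each: A:290.74, B:121.3, C:316.88 → nearest is B
(-10.5, -2) — d² to each: A:114.25, B:162.01, C:143.65 → nearest is A
3 of the 4 points have B as nearest.

3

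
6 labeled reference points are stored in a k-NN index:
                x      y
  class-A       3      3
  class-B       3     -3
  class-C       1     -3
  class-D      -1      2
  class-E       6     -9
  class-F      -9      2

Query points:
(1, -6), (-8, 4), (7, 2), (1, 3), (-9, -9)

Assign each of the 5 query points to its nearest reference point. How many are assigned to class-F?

2

(1, -6) — d² to each: class-A:85, class-B:13, class-C:9, class-D:68, class-E:34, class-F:164 → nearest is class-C
(-8, 4) — d² to each: class-A:122, class-B:170, class-C:130, class-D:53, class-E:365, class-F:5 → nearest is class-F
(7, 2) — d² to each: class-A:17, class-B:41, class-C:61, class-D:64, class-E:122, class-F:256 → nearest is class-A
(1, 3) — d² to each: class-A:4, class-B:40, class-C:36, class-D:5, class-E:169, class-F:101 → nearest is class-A
(-9, -9) — d² to each: class-A:288, class-B:180, class-C:136, class-D:185, class-E:225, class-F:121 → nearest is class-F
2 of the 5 points have class-F as nearest.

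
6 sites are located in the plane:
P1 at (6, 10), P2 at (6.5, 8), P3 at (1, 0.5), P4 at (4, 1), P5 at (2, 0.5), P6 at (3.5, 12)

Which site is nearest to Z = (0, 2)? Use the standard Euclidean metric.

Squared Euclidean distances:
|ZP1|² = (0−6)² + (2−10)² = 36 + 64 = 100
|ZP2|² = (0−6.5)² + (2−8)² = 42.25 + 36 = 78.25
|ZP3|² = (0−1)² + (2−0.5)² = 1 + 2.25 = 3.25
|ZP4|² = (0−4)² + (2−1)² = 16 + 1 = 17
|ZP5|² = (0−2)² + (2−0.5)² = 4 + 2.25 = 6.25
|ZP6|² = (0−3.5)² + (2−12)² = 12.25 + 100 = 112.25
The smallest is to P3, so Z lies in the Voronoi region of P3.

P3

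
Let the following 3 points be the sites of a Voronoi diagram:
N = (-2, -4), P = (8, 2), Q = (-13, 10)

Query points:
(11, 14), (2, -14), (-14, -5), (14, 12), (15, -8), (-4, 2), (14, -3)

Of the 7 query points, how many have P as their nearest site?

(11, 14) — d² to each: N:493, P:153, Q:592 → nearest is P
(2, -14) — d² to each: N:116, P:292, Q:801 → nearest is N
(-14, -5) — d² to each: N:145, P:533, Q:226 → nearest is N
(14, 12) — d² to each: N:512, P:136, Q:733 → nearest is P
(15, -8) — d² to each: N:305, P:149, Q:1108 → nearest is P
(-4, 2) — d² to each: N:40, P:144, Q:145 → nearest is N
(14, -3) — d² to each: N:257, P:61, Q:898 → nearest is P
4 of the 7 points have P as nearest.

4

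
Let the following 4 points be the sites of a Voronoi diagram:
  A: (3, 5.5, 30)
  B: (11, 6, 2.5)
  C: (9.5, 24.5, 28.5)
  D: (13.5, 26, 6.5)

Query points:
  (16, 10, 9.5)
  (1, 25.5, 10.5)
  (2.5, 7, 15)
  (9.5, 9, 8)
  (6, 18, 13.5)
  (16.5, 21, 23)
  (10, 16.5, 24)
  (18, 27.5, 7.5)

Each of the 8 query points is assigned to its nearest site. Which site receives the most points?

(16, 10, 9.5) — d² to each: A:609.5, B:90, C:613.5, D:271.25 → nearest is B
(1, 25.5, 10.5) — d² to each: A:784.25, B:544.25, C:397.25, D:172.5 → nearest is D
(2.5, 7, 15) — d² to each: A:227.5, B:229.5, C:537.5, D:554.25 → nearest is A
(9.5, 9, 8) — d² to each: A:538.5, B:41.5, C:660.5, D:307.25 → nearest is B
(6, 18, 13.5) — d² to each: A:437.5, B:290, C:279.5, D:169.25 → nearest is D
(16.5, 21, 23) — d² to each: A:471.5, B:675.5, C:91.5, D:306.25 → nearest is C
(10, 16.5, 24) — d² to each: A:206, B:573.5, C:84.5, D:408.75 → nearest is C
(18, 27.5, 7.5) — d² to each: A:1215.25, B:536.25, C:522.25, D:23.5 → nearest is D
Tally — A:1, B:2, C:2, D:3. D captures the most (3).

D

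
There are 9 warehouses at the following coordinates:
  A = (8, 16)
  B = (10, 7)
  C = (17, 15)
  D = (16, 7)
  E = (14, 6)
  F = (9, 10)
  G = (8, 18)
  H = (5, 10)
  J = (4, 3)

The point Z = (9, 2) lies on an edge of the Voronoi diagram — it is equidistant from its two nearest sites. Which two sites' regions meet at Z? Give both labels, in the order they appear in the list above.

Squared distances from Z to each site:
|ZA|² = 1 + 196 = 197
|ZB|² = 1 + 25 = 26
|ZC|² = 64 + 169 = 233
|ZD|² = 49 + 25 = 74
|ZE|² = 25 + 16 = 41
|ZF|² = 0 + 64 = 64
|ZG|² = 1 + 256 = 257
|ZH|² = 16 + 64 = 80
|ZJ|² = 25 + 1 = 26
Z is equidistant from B and J (both at squared distance 26), and every other site is strictly farther — so Z lies on the B–J Voronoi edge.

B and J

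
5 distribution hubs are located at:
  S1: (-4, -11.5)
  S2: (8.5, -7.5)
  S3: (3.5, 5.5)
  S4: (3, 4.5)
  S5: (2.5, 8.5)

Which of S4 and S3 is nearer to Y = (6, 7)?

S3

Compare squared distances:
|YS4|² = (6−3)² + (7−4.5)² = 9 + 6.25 = 15.25
|YS3|² = (6−3.5)² + (7−5.5)² = 6.25 + 2.25 = 8.5
15.25 > 8.5, so S3 is closer.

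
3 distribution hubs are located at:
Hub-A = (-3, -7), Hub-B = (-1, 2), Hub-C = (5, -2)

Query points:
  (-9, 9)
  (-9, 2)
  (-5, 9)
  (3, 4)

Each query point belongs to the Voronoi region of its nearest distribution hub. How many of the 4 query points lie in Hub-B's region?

(-9, 9) — d² to each: Hub-A:292, Hub-B:113, Hub-C:317 → nearest is Hub-B
(-9, 2) — d² to each: Hub-A:117, Hub-B:64, Hub-C:212 → nearest is Hub-B
(-5, 9) — d² to each: Hub-A:260, Hub-B:65, Hub-C:221 → nearest is Hub-B
(3, 4) — d² to each: Hub-A:157, Hub-B:20, Hub-C:40 → nearest is Hub-B
4 of the 4 points have Hub-B as nearest.

4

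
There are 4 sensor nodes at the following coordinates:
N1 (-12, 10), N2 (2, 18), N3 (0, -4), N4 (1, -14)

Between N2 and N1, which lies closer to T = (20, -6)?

N2

Compare squared distances:
|TN2|² = (20−2)² + (-6−18)² = 324 + 576 = 900
|TN1|² = (20−(-12))² + (-6−10)² = 1024 + 256 = 1280
900 < 1280, so N2 is closer.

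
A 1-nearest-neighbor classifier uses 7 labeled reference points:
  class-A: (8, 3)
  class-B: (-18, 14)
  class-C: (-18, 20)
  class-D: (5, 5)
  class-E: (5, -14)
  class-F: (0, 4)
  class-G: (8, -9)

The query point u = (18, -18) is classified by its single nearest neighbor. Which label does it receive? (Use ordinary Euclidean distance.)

Squared Euclidean distances:
d²(u, class-A) = (18−8)² + (-18−3)² = 100 + 441 = 541
d²(u, class-B) = (18−(-18))² + (-18−14)² = 1296 + 1024 = 2320
d²(u, class-C) = (18−(-18))² + (-18−20)² = 1296 + 1444 = 2740
d²(u, class-D) = (18−5)² + (-18−5)² = 169 + 529 = 698
d²(u, class-E) = (18−5)² + (-18−(-14))² = 169 + 16 = 185
d²(u, class-F) = (18−0)² + (-18−4)² = 324 + 484 = 808
d²(u, class-G) = (18−8)² + (-18−(-9))² = 100 + 81 = 181
The smallest is to class-G, so u lies in the Voronoi region of class-G.

class-G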